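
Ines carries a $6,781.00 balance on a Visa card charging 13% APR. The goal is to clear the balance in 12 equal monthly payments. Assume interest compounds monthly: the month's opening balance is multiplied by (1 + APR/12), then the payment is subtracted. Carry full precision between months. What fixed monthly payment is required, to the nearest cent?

$605.66

Monthly rate r = 13%/12 = 1.08333% = 0.0108333.
Level-payment amortization: P = B₀·r / (1 − (1+r)^(−n)) = 6781.00·0.0108333 / (1 − 1.01083^(−12)).
Denominator 1 − (1+r)^(−12) = 0.121290459.
P = 73.4608 / 0.121290459 ≈ 605.66.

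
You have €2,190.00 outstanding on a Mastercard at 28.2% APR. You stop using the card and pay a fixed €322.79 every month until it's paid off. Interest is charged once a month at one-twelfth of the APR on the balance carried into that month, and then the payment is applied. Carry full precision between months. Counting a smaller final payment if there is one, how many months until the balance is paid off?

Monthly rate r = 28.2%/12 = 2.35% = 0.0235.
Recurrence: B ← B·(1+r) − €322.79.
Month 1: interest €51.47; balance after payment €1,918.68.
Month 2: interest €45.09; balance after payment €1,640.97.
Closed form: n = −ln(1 − rB₀/P)/ln(1+r) = −ln(0.84056)/ln(1.0235) ≈ 7.477, so the balance reaches zero during payment 8.

8 payments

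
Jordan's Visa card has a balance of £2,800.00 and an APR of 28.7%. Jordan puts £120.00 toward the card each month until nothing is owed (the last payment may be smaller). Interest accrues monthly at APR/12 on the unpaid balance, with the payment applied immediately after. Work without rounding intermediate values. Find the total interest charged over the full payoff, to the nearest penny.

£1,346.23

Monthly rate r = 28.7%/12 = 2.39167% = 0.0239167.
Payoff takes n = ⌈−ln(1 − rB₀/P)/ln(1+r)⌉ = ⌈34.549⌉ = 35 payments; the last is £66.23.
Total paid = 34·£120.00 + £66.23 = £4,146.23.
Total interest = total paid − principal = £4,146.23 − £2,800.00 = £1,346.23.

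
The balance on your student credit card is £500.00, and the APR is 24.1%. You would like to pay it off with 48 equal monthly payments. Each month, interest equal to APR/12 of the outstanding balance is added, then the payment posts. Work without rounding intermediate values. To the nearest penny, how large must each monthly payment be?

Monthly rate r = 24.1%/12 = 2.00833% = 0.0200833.
Level-payment amortization: P = B₀·r / (1 − (1+r)^(−n)) = 500.00·0.0200833 / (1 − 1.02008^(−48)).
Denominator 1 − (1+r)^(−48) = 0.614975195.
P = 10.0417 / 0.614975195 ≈ 16.33.

£16.33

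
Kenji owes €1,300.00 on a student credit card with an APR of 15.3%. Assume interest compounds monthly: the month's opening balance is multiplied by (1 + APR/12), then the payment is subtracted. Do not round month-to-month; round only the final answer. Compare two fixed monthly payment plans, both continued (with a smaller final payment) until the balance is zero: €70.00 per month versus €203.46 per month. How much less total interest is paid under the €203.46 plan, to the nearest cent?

Monthly rate r = 15.3%/12 = 1.275% = 0.01275.
At €70.00/mo: n = ⌈−ln(1 − rB₀/P)/ln(1+r)⌉ = 22 payments (last €23.08); total interest = total paid − €1,300.00 = €193.08.
At €203.46/mo: 7 payments (last €144.15); total interest €64.91.
Interest saved = €193.08 − €64.91 = €128.17.

€128.17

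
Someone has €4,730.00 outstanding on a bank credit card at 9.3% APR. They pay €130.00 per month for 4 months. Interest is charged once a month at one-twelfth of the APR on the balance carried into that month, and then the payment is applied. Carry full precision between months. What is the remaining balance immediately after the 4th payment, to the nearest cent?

Monthly rate r = 9.3%/12 = 0.775% = 0.00775.
Each month: B ← B·(1+r) − €130.00.
Month 1: interest €36.66; balance after payment €4,636.66.
Month 2: interest €35.93; balance after payment €4,542.59.
Month 3: interest €35.21; balance after payment €4,447.80.
Month 4: interest €34.47; balance after payment €4,352.27.

€4,352.27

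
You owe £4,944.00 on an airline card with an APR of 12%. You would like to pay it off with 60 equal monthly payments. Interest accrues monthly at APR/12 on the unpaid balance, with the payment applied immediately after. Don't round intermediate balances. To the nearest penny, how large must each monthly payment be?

Monthly rate r = 12%/12 = 1% = 0.01.
Level-payment amortization: P = B₀·r / (1 − (1+r)^(−n)) = 4944.00·0.01 / (1 − 1.01^(−60)).
Denominator 1 − (1+r)^(−60) = 0.449550384.
P = 49.44 / 0.449550384 ≈ 109.98.

£109.98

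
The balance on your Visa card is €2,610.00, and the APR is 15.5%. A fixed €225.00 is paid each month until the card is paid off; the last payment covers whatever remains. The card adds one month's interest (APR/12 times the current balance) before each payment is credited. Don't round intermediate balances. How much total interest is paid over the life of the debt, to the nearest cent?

€236.11

Monthly rate r = 15.5%/12 = 1.29167% = 0.0129167.
Payoff takes n = ⌈−ln(1 − rB₀/P)/ln(1+r)⌉ = ⌈12.648⌉ = 13 payments; the last is €146.11.
Total paid = 12·€225.00 + €146.11 = €2,846.11.
Total interest = total paid − principal = €2,846.11 − €2,610.00 = €236.11.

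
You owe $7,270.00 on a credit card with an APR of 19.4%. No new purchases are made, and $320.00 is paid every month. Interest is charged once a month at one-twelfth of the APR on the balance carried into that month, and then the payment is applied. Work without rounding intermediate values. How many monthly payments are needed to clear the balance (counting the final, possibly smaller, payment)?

Monthly rate r = 19.4%/12 = 1.61667% = 0.0161667.
Recurrence: B ← B·(1+r) − $320.00.
Month 1: interest $117.53; balance after payment $7,067.53.
Month 2: interest $114.26; balance after payment $6,861.79.
Closed form: n = −ln(1 − rB₀/P)/ln(1+r) = −ln(0.63271)/ln(1.01617) ≈ 28.542, so the balance reaches zero during payment 29.

29 payments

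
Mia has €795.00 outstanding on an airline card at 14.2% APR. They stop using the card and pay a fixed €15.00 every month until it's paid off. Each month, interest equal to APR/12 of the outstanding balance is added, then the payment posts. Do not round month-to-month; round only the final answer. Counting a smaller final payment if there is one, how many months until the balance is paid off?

Monthly rate r = 14.2%/12 = 1.18333% = 0.0118333.
Recurrence: B ← B·(1+r) − €15.00.
Month 1: interest €9.41; balance after payment €789.41.
Month 2: interest €9.34; balance after payment €783.75.
Closed form: n = −ln(1 − rB₀/P)/ln(1+r) = −ln(0.37283)/ln(1.01183) ≈ 83.869, so the balance reaches zero during payment 84.

84 months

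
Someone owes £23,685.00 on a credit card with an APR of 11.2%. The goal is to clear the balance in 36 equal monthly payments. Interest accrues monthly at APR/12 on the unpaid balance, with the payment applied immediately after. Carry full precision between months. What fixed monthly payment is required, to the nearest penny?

£777.66

Monthly rate r = 11.2%/12 = 0.933333% = 0.00933333.
Level-payment amortization: P = B₀·r / (1 − (1+r)^(−n)) = 23685.00·0.00933333 / (1 − 1.00933^(−36)).
Denominator 1 − (1+r)^(−36) = 0.284262421.
P = 221.06 / 0.284262421 ≈ 777.66.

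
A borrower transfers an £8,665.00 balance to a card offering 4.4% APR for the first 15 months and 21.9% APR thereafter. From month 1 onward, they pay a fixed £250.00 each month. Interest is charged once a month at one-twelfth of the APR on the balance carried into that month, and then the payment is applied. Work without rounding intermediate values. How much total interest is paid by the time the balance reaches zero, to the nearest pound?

Promo months 1–15 at r₀ = 4.4%/12 = 0.00366667; months 16+ at r₁ = 21.9%/12 = 0.01825.
After month 15: iterate B ← B·(1+r₀) − £250.00 for 15 months → £5,306.21.
Then at r₁ with £250.00/mo: n₂ = −ln(1 − r₁·B/P)/ln(1+r₁) ≈ 27.09 → 28 more payments.
Total paid = 42·£250.00 + £23.12 = £10,523.12; interest = £10,523.12 − £8,665.00 = £1,858.12.

£1,858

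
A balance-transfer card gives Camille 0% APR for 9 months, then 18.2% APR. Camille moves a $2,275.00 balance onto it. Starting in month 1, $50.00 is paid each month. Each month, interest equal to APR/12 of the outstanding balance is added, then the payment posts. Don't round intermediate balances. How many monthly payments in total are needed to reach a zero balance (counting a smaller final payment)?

Promo months 1–9 at r₀ = 0%/12 = 0; months 10+ at r₁ = 18.2%/12 = 0.0151667.
After month 9 (no interest yet): B = $2,275.00 − 9·$50.00 = $1,825.00.
Then at r₁ with $50.00/mo: n₂ = −ln(1 − r₁·B/P)/ln(1+r₁) ≈ 53.58 → 54 more payments.

63 months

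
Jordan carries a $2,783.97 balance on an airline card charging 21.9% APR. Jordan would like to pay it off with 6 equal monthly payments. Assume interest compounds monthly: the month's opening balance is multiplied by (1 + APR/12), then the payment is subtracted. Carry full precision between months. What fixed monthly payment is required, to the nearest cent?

Monthly rate r = 21.9%/12 = 1.825% = 0.01825.
Level-payment amortization: P = B₀·r / (1 − (1+r)^(−n)) = 2783.97·0.01825 / (1 − 1.01825^(−6)).
Denominator 1 − (1+r)^(−6) = 0.102832594.
P = 50.8075 / 0.102832594 ≈ 494.08.

$494.08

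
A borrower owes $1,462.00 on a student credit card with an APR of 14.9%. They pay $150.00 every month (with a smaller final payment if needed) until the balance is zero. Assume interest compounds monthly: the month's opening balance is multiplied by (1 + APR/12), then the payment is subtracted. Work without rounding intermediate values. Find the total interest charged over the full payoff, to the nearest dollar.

$106

Monthly rate r = 14.9%/12 = 1.24167% = 0.0124167.
Payoff takes n = ⌈−ln(1 − rB₀/P)/ln(1+r)⌉ = ⌈10.453⌉ = 11 payments; the last is $68.21.
Total paid = 10·$150.00 + $68.21 = $1,568.21.
Total interest = total paid − principal = $1,568.21 − $1,462.00 = $106.21.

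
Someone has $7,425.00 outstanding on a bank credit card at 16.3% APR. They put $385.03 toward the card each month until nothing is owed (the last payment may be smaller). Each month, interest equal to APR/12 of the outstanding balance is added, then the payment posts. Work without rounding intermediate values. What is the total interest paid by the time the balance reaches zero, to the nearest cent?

$1,243.60

Monthly rate r = 16.3%/12 = 1.35833% = 0.0135833.
Payoff takes n = ⌈−ln(1 − rB₀/P)/ln(1+r)⌉ = ⌈22.512⌉ = 23 payments; the last is $197.94.
Total paid = 22·$385.03 + $197.94 = $8,668.60.
Total interest = total paid − principal = $8,668.60 − $7,425.00 = $1,243.60.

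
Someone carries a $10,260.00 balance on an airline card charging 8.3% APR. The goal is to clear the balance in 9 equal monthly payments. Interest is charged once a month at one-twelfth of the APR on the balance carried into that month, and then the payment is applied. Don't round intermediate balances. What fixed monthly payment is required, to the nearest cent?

Monthly rate r = 8.3%/12 = 0.691667% = 0.00691667.
Level-payment amortization: P = B₀·r / (1 − (1+r)^(−n)) = 10260.00·0.00691667 / (1 − 1.00692^(−9)).
Denominator 1 − (1+r)^(−9) = 0.0601506724.
P = 70.965 / 0.0601506724 ≈ 1179.79.

$1,179.79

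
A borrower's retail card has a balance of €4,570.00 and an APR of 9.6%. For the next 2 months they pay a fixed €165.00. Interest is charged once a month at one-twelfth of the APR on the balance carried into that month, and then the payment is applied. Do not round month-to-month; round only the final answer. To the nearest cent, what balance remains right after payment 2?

Monthly rate r = 9.6%/12 = 0.8% = 0.008.
Each month: B ← B·(1+r) − €165.00.
Month 1: interest €36.56; balance after payment €4,441.56.
Month 2: interest €35.53; balance after payment €4,312.09.

€4,312.09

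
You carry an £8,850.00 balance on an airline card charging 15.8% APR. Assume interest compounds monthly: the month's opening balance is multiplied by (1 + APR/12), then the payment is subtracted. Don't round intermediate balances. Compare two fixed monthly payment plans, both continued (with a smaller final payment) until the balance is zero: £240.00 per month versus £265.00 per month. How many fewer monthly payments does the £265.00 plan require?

6 fewer payments

Monthly rate r = 15.8%/12 = 1.31667% = 0.0131667.
At £240.00/mo: n = ⌈−ln(1 − rB₀/P)/ln(1+r)⌉ = 51 payments (last £194.05); total interest = total paid − £8,850.00 = £3,344.05.
At £265.00/mo: 45 payments (last £76.54); total interest £2,886.54.
Payments saved = 51 − 45 = 6.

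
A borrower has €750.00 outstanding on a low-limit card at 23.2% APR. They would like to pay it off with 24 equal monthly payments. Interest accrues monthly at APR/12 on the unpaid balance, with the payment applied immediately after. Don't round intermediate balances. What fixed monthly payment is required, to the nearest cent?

Monthly rate r = 23.2%/12 = 1.93333% = 0.0193333.
Level-payment amortization: P = B₀·r / (1 − (1+r)^(−n)) = 750.00·0.0193333 / (1 − 1.01933^(−24)).
Denominator 1 − (1+r)^(−24) = 0.368445888.
P = 14.5 / 0.368445888 ≈ 39.35.

€39.35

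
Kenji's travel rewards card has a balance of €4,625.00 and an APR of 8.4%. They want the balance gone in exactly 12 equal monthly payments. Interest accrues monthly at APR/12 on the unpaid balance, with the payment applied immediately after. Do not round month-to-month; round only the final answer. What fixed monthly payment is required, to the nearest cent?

€403.18

Monthly rate r = 8.4%/12 = 0.7% = 0.007.
Level-payment amortization: P = B₀·r / (1 − (1+r)^(−n)) = 4625.00·0.007 / (1 − 1.007^(−12)).
Denominator 1 − (1+r)^(−12) = 0.0802996466.
P = 32.375 / 0.0802996466 ≈ 403.18.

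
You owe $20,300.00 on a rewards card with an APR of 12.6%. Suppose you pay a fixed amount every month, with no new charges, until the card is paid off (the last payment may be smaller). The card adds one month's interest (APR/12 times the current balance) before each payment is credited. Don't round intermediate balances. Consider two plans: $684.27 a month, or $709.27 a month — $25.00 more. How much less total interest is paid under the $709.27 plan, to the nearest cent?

$181.07

Monthly rate r = 12.6%/12 = 1.05% = 0.0105.
At $684.27/mo: n = ⌈−ln(1 − rB₀/P)/ln(1+r)⌉ = 36 payments (last $502.23); total interest = total paid − $20,300.00 = $4,151.68.
At $709.27/mo: 35 payments (last $155.43); total interest $3,970.61.
Interest saved = $4,151.68 − $3,970.61 = $181.07.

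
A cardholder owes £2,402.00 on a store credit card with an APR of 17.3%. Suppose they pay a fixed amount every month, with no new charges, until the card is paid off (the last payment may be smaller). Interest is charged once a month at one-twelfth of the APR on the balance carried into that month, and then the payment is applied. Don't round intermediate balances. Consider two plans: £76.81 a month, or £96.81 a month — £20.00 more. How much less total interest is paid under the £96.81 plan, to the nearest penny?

£222.13

Monthly rate r = 17.3%/12 = 1.44167% = 0.0144167.
At £76.81/mo: n = ⌈−ln(1 − rB₀/P)/ln(1+r)⌉ = 42 payments (last £67.13); total interest = total paid − £2,402.00 = £814.34.
At £96.81/mo: 31 payments (last £89.91); total interest £592.21.
Interest saved = £814.34 − £592.21 = £222.13.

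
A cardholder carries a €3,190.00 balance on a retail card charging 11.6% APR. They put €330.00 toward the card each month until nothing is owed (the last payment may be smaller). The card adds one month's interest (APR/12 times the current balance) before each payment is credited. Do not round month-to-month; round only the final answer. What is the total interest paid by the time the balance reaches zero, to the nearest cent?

€175.45

Monthly rate r = 11.6%/12 = 0.966667% = 0.00966667.
Payoff takes n = ⌈−ln(1 − rB₀/P)/ln(1+r)⌉ = ⌈10.198⌉ = 11 payments; the last is €65.45.
Total paid = 10·€330.00 + €65.45 = €3,365.45.
Total interest = total paid − principal = €3,365.45 − €3,190.00 = €175.45.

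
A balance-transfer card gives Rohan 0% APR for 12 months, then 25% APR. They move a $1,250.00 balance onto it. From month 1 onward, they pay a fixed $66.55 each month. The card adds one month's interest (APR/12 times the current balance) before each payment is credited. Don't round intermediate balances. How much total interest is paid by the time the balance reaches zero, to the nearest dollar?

Promo months 1–12 at r₀ = 0%/12 = 0; months 13+ at r₁ = 25%/12 = 0.0208333.
After month 12 (no interest yet): B = $1,250.00 − 12·$66.55 = $451.40.
Then at r₁ with $66.55/mo: n₂ = −ln(1 − r₁·B/P)/ln(1+r₁) ≈ 7.39 → 8 more payments.
Total paid = 19·$66.55 + $26.02 = $1,290.47; interest = $1,290.47 − $1,250.00 = $40.47.

$40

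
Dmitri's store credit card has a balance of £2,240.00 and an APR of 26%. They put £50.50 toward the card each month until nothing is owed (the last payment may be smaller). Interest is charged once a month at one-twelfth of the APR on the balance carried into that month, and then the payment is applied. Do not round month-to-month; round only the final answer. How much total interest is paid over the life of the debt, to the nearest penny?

£5,406.61

Monthly rate r = 26%/12 = 2.16667% = 0.0216667.
Payoff takes n = ⌈−ln(1 − rB₀/P)/ln(1+r)⌉ = ⌈151.415⌉ = 152 payments; the last is £21.11.
Total paid = 151·£50.50 + £21.11 = £7,646.61.
Total interest = total paid − principal = £7,646.61 − £2,240.00 = £5,406.61.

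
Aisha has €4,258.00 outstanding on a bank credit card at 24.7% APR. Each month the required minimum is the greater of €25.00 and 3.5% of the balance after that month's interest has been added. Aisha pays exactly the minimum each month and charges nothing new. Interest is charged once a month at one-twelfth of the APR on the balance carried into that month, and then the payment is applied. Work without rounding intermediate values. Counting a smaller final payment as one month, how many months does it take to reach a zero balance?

Monthly rate r = 24.7%/12 = 2.05833% = 0.0205833.
While 3.5% of the post-interest balance exceeds €25.00, each month B ← (B·(1+r))·(1 − 0.035), i.e. B shrinks by the factor (1+r)·0.965 = 0.98486.
This holds for months 1–119. Entering month 120 the balance is €693.30; 3.5% of the post-interest balance is now below €25.00, so the flat €25.00 minimum applies from here.
From month 120 a fixed €25.00 at rate r clears €693.30 in 42 more payments. Total: 119 + 42 = 161 months.

161 months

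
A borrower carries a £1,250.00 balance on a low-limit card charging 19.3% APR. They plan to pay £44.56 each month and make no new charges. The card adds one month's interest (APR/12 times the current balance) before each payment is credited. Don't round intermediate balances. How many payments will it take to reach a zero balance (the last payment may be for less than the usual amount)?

38 months

Monthly rate r = 19.3%/12 = 1.60833% = 0.0160833.
Recurrence: B ← B·(1+r) − £44.56.
Month 1: interest £20.10; balance after payment £1,225.54.
Month 2: interest £19.71; balance after payment £1,200.70.
Closed form: n = −ln(1 − rB₀/P)/ln(1+r) = −ln(0.54883)/ln(1.01608) ≈ 37.603, so the balance reaches zero during payment 38.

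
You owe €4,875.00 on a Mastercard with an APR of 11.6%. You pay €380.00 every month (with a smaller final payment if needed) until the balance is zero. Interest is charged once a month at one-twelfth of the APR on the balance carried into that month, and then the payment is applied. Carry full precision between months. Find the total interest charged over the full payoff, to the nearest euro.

Monthly rate r = 11.6%/12 = 0.966667% = 0.00966667.
Payoff takes n = ⌈−ln(1 − rB₀/P)/ln(1+r)⌉ = ⌈13.763⌉ = 14 payments; the last is €290.30.
Total paid = 13·€380.00 + €290.30 = €5,230.30.
Total interest = total paid − principal = €5,230.30 − €4,875.00 = €355.30.

€355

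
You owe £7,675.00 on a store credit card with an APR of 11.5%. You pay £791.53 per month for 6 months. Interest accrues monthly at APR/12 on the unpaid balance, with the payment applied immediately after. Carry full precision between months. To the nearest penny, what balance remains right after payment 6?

Monthly rate r = 11.5%/12 = 0.958333% = 0.00958333.
Each month: B ← B·(1+r) − £791.53.
Month 1: interest £73.55; balance after payment £6,957.02.
Month 2: interest £66.67; balance after payment £6,232.16.
Month 3: interest £59.72; balance after payment £5,500.36.
Month 4: interest £52.71; balance after payment £4,761.54.
Month 5: interest £45.63; balance after payment £4,015.64.
Month 6: interest £38.48; balance after payment £3,262.59.

£3,262.59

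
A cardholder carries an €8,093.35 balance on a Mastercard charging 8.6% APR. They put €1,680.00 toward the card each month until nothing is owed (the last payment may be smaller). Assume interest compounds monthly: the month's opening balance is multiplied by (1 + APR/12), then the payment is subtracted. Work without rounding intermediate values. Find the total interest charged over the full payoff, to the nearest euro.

€173

Monthly rate r = 8.6%/12 = 0.716667% = 0.00716667.
Payoff takes n = ⌈−ln(1 − rB₀/P)/ln(1+r)⌉ = ⌈4.920⌉ = 5 payments; the last is €1,546.28.
Total paid = 4·€1,680.00 + €1,546.28 = €8,266.28.
Total interest = total paid − principal = €8,266.28 − €8,093.35 = €172.93.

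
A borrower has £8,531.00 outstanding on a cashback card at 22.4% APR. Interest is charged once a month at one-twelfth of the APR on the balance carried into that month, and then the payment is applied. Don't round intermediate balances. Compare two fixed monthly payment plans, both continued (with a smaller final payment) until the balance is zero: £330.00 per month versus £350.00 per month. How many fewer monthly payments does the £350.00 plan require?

Monthly rate r = 22.4%/12 = 1.86667% = 0.0186667.
At £330.00/mo: n = ⌈−ln(1 − rB₀/P)/ln(1+r)⌉ = 36 payments (last £206.88); total interest = total paid − £8,531.00 = £3,225.88.
At £350.00/mo: 33 payments (last £286.59); total interest £2,955.59.
Payments saved = 36 − 33 = 3.

3 fewer payments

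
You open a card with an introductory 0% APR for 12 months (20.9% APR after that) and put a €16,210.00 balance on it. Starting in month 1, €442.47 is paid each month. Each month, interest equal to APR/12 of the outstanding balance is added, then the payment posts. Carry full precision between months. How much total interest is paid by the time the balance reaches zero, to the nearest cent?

€3,463.16

Promo months 1–12 at r₀ = 0%/12 = 0; months 13+ at r₁ = 20.9%/12 = 0.0174167.
After month 12 (no interest yet): B = €16,210.00 − 12·€442.47 = €10,900.36.
Then at r₁ with €442.47/mo: n₂ = −ln(1 − r₁·B/P)/ln(1+r₁) ≈ 32.46 → 33 more payments.
Total paid = 44·€442.47 + €204.48 = €19,673.16; interest = €19,673.16 − €16,210.00 = €3,463.16.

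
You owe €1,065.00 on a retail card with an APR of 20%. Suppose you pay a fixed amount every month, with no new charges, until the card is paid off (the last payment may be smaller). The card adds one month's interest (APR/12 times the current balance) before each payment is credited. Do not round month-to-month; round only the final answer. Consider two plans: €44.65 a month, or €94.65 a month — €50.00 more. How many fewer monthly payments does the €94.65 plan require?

18 fewer payments

Monthly rate r = 20%/12 = 1.66667% = 0.0166667.
At €44.65/mo: n = ⌈−ln(1 − rB₀/P)/ln(1+r)⌉ = 31 payments (last €29.39); total interest = total paid − €1,065.00 = €303.89.
At €94.65/mo: 13 payments (last €53.61); total interest €124.41.
Payments saved = 31 − 13 = 18.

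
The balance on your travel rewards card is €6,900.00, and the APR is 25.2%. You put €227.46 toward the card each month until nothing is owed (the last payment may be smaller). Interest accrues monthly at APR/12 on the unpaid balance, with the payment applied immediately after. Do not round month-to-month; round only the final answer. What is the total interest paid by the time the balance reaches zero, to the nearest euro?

Monthly rate r = 25.2%/12 = 2.1% = 0.021.
Payoff takes n = ⌈−ln(1 − rB₀/P)/ln(1+r)⌉ = ⌈48.764⌉ = 49 payments; the last is €174.31.
Total paid = 48·€227.46 + €174.31 = €11,092.39.
Total interest = total paid − principal = €11,092.39 − €6,900.00 = €4,192.39.

€4,192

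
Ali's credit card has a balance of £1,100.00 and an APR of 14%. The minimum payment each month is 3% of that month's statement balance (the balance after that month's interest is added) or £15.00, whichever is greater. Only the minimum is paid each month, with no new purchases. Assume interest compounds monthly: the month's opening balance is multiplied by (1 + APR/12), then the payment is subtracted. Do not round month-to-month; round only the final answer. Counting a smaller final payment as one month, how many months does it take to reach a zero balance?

Monthly rate r = 14%/12 = 1.16667% = 0.0116667.
While 3% of the post-interest balance exceeds £15.00, each month B ← (B·(1+r))·(1 − 0.03), i.e. B shrinks by the factor (1+r)·0.97 = 0.98132.
This holds for months 1–43. Entering month 44 the balance is £488.86; 3% of the post-interest balance is now below £15.00, so the flat £15.00 minimum applies from here.
From month 44 a fixed £15.00 at rate r clears £488.86 in 42 more payments. Total: 43 + 42 = 85 months.

85 months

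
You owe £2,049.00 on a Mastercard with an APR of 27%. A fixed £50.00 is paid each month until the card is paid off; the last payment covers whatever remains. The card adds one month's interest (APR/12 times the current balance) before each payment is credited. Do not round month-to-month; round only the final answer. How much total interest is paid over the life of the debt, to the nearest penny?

£3,685.09

Monthly rate r = 27%/12 = 2.25% = 0.0225.
Payoff takes n = ⌈−ln(1 − rB₀/P)/ln(1+r)⌉ = ⌈114.679⌉ = 115 payments; the last is £34.09.
Total paid = 114·£50.00 + £34.09 = £5,734.09.
Total interest = total paid − principal = £5,734.09 − £2,049.00 = £3,685.09.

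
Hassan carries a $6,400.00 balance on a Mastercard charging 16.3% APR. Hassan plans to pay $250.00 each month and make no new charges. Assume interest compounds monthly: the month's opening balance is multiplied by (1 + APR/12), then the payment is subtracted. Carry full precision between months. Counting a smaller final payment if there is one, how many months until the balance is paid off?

Monthly rate r = 16.3%/12 = 1.35833% = 0.0135833.
Recurrence: B ← B·(1+r) − $250.00.
Month 1: interest $86.93; balance after payment $6,236.93.
Month 2: interest $84.72; balance after payment $6,071.65.
Closed form: n = −ln(1 − rB₀/P)/ln(1+r) = −ln(0.65227)/ln(1.01358) ≈ 31.671, so the balance reaches zero during payment 32.

32 payments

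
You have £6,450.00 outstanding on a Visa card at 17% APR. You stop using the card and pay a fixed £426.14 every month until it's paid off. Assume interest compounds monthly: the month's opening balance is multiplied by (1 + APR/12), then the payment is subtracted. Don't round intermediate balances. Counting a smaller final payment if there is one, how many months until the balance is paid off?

Monthly rate r = 17%/12 = 1.41667% = 0.0141667.
Recurrence: B ← B·(1+r) − £426.14.
Month 1: interest £91.38; balance after payment £6,115.23.
Month 2: interest £86.63; balance after payment £5,775.73.
Closed form: n = −ln(1 − rB₀/P)/ln(1+r) = −ln(0.78558)/ln(1.01417) ≈ 17.156, so the balance reaches zero during payment 18.

18 months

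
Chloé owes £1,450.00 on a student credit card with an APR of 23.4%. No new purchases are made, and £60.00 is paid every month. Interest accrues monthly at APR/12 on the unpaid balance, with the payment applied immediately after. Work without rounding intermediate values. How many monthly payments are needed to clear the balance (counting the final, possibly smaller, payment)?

33 payments

Monthly rate r = 23.4%/12 = 1.95% = 0.0195.
Recurrence: B ← B·(1+r) − £60.00.
Month 1: interest £28.27; balance after payment £1,418.28.
Month 2: interest £27.66; balance after payment £1,385.93.
Closed form: n = −ln(1 − rB₀/P)/ln(1+r) = −ln(0.52875)/ln(1.0195) ≈ 32.997, so the balance reaches zero during payment 33.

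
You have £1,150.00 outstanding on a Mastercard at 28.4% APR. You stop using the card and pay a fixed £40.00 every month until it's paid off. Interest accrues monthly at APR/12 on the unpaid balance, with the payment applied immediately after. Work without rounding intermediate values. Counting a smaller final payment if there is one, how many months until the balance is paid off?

Monthly rate r = 28.4%/12 = 2.36667% = 0.0236667.
Recurrence: B ← B·(1+r) − £40.00.
Month 1: interest £27.22; balance after payment £1,137.22.
Month 2: interest £26.91; balance after payment £1,124.13.
Closed form: n = −ln(1 − rB₀/P)/ln(1+r) = −ln(0.31958)/ln(1.02367) ≈ 48.768, so the balance reaches zero during payment 49.

49 payments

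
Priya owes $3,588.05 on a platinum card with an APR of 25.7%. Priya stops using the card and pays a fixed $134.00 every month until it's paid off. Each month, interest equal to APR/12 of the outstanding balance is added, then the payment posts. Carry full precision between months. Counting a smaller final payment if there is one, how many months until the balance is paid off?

41 payments

Monthly rate r = 25.7%/12 = 2.14167% = 0.0214167.
Recurrence: B ← B·(1+r) − $134.00.
Month 1: interest $76.84; balance after payment $3,530.89.
Month 2: interest $75.62; balance after payment $3,472.51.
Closed form: n = −ln(1 − rB₀/P)/ln(1+r) = −ln(0.42654)/ln(1.02142) ≈ 40.209, so the balance reaches zero during payment 41.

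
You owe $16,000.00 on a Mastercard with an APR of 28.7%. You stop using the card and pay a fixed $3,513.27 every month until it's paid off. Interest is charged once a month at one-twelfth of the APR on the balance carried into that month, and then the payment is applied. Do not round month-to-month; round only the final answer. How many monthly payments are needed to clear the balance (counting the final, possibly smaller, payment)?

5 months

Monthly rate r = 28.7%/12 = 2.39167% = 0.0239167.
Recurrence: B ← B·(1+r) − $3,513.27.
Month 1: interest $382.67; balance after payment $12,869.40.
Month 2: interest $307.79; balance after payment $9,663.92.
Month 3: interest $231.13; balance after payment $6,381.78.
Month 4: interest $152.63; balance after payment $3,021.14.
Month 5: interest $72.26; balance after payment $0.00.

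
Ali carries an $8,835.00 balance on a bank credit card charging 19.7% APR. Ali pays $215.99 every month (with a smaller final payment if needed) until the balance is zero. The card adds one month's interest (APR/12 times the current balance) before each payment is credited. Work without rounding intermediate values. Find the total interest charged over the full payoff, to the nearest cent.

$5,932.38

Monthly rate r = 19.7%/12 = 1.64167% = 0.0164167.
Payoff takes n = ⌈−ln(1 − rB₀/P)/ln(1+r)⌉ = ⌈68.369⌉ = 69 payments; the last is $80.06.
Total paid = 68·$215.99 + $80.06 = $14,767.38.
Total interest = total paid − principal = $14,767.38 − $8,835.00 = $5,932.38.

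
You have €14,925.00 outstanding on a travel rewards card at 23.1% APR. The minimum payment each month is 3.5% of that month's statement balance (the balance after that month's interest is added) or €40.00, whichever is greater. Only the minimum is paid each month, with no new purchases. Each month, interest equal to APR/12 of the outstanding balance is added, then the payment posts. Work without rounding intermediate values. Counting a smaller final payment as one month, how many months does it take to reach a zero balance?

Monthly rate r = 23.1%/12 = 1.925% = 0.01925.
While 3.5% of the post-interest balance exceeds €40.00, each month B ← (B·(1+r))·(1 − 0.035), i.e. B shrinks by the factor (1+r)·0.965 = 0.98358.
This holds for months 1–157. Entering month 158 the balance is €1,108.60; 3.5% of the post-interest balance is now below €40.00, so the flat €40.00 minimum applies from here.
From month 158 a fixed €40.00 at rate r clears €1,108.60 in 40 more payments. Total: 157 + 40 = 197 months.

197 months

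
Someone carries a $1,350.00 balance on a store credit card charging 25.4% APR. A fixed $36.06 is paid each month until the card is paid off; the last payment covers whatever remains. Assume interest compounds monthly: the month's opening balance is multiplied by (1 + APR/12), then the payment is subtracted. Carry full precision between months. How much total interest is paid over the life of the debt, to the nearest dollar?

Monthly rate r = 25.4%/12 = 2.11667% = 0.0211667.
Payoff takes n = ⌈−ln(1 − rB₀/P)/ln(1+r)⌉ = ⌈75.064⌉ = 76 payments; the last is $2.35.
Total paid = 75·$36.06 + $2.35 = $2,706.85.
Total interest = total paid − principal = $2,706.85 − $1,350.00 = $1,356.85.

$1,357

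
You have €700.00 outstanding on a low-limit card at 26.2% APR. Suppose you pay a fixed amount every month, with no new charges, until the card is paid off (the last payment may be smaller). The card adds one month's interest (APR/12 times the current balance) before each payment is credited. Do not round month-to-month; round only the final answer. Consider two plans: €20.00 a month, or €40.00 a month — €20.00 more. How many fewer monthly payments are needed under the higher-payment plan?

44 fewer payments

Monthly rate r = 26.2%/12 = 2.18333% = 0.0218333.
At €20.00/mo: n = ⌈−ln(1 − rB₀/P)/ln(1+r)⌉ = 67 payments (last €17.74); total interest = total paid − €700.00 = €637.74.
At €40.00/mo: 23 payments (last €11.64); total interest €191.64.
Payments saved = 67 − 23 = 44.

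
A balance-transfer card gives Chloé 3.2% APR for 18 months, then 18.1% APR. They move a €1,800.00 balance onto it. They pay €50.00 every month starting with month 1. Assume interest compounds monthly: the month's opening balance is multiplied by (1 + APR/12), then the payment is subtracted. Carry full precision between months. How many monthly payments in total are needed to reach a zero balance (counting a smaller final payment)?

42 months

Promo months 1–18 at r₀ = 3.2%/12 = 0.00266667; months 19+ at r₁ = 18.1%/12 = 0.0150833.
After month 18: iterate B ← B·(1+r₀) − €50.00 for 18 months → €967.69.
Then at r₁ with €50.00/mo: n₂ = −ln(1 − r₁·B/P)/ln(1+r₁) ≈ 23.06 → 24 more payments.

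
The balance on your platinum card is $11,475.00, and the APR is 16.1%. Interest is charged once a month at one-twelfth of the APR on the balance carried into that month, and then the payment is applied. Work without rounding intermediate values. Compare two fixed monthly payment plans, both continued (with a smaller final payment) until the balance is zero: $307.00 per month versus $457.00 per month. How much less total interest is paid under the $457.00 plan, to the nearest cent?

$1,948.65

Monthly rate r = 16.1%/12 = 1.34167% = 0.0134167.
At $307.00/mo: n = ⌈−ln(1 − rB₀/P)/ln(1+r)⌉ = 53 payments (last $71.68); total interest = total paid − $11,475.00 = $4,560.68.
At $457.00/mo: 31 payments (last $377.03); total interest $2,612.03.
Interest saved = $4,560.68 − $2,612.03 = $1,948.65.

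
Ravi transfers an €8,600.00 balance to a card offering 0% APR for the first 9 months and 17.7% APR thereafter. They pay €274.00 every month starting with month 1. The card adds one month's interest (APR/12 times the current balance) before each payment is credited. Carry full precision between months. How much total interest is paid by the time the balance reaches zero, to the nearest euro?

€1,366

Promo months 1–9 at r₀ = 0%/12 = 0; months 10+ at r₁ = 17.7%/12 = 0.01475.
After month 9 (no interest yet): B = €8,600.00 − 9·€274.00 = €6,134.00.
Then at r₁ with €274.00/mo: n₂ = −ln(1 − r₁·B/P)/ln(1+r₁) ≈ 27.37 → 28 more payments.
Total paid = 36·€274.00 + €102.34 = €9,966.34; interest = €9,966.34 − €8,600.00 = €1,366.34.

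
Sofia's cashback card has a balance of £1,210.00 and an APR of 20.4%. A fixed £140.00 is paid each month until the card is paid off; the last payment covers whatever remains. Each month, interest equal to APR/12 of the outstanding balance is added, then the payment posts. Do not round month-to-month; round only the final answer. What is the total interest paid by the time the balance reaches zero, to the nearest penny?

Monthly rate r = 20.4%/12 = 1.7% = 0.017.
Payoff takes n = ⌈−ln(1 − rB₀/P)/ln(1+r)⌉ = ⌈9.427⌉ = 10 payments; the last is £60.07.
Total paid = 9·£140.00 + £60.07 = £1,320.07.
Total interest = total paid − principal = £1,320.07 − £1,210.00 = £110.07.

£110.07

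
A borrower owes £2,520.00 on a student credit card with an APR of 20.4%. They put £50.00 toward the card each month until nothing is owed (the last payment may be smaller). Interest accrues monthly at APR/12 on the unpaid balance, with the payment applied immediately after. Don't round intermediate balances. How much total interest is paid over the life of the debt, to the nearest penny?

Monthly rate r = 20.4%/12 = 1.7% = 0.017.
Payoff takes n = ⌈−ln(1 − rB₀/P)/ln(1+r)⌉ = ⌈115.293⌉ = 116 payments; the last is £14.75.
Total paid = 115·£50.00 + £14.75 = £5,764.75.
Total interest = total paid − principal = £5,764.75 − £2,520.00 = £3,244.75.

£3,244.75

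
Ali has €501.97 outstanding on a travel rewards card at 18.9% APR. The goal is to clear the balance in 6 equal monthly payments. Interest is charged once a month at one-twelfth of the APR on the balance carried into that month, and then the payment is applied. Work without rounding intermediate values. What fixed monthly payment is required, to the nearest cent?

Monthly rate r = 18.9%/12 = 1.575% = 0.01575.
Level-payment amortization: P = B₀·r / (1 − (1+r)^(−n)) = 501.97·0.01575 / (1 − 1.01575^(−6)).
Denominator 1 − (1+r)^(−6) = 0.0895019626.
P = 7.90603 / 0.0895019626 ≈ 88.33.

€88.33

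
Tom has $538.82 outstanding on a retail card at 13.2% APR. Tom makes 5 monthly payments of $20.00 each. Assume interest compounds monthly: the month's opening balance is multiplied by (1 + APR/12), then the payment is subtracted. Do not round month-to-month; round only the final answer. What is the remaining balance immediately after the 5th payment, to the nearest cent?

Monthly rate r = 13.2%/12 = 1.1% = 0.011.
Each month: B ← B·(1+r) − $20.00.
Month 1: interest $5.93; balance after payment $524.75.
Month 2: interest $5.77; balance after payment $510.52.
Month 3: interest $5.62; balance after payment $496.13.
Month 4: interest $5.46; balance after payment $481.59.
Month 5: interest $5.30; balance after payment $466.89.

$466.89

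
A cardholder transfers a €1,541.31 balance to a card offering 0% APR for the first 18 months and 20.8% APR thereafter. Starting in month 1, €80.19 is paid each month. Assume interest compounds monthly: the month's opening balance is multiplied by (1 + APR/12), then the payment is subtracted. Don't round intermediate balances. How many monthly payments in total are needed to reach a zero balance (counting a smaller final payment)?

20 months

Promo months 1–18 at r₀ = 0%/12 = 0; months 19+ at r₁ = 20.8%/12 = 0.0173333.
After month 18 (no interest yet): B = €1,541.31 − 18·€80.19 = €97.89.
Then at r₁ with €80.19/mo: n₂ = −ln(1 − r₁·B/P)/ln(1+r₁) ≈ 1.24 → 2 more payments.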